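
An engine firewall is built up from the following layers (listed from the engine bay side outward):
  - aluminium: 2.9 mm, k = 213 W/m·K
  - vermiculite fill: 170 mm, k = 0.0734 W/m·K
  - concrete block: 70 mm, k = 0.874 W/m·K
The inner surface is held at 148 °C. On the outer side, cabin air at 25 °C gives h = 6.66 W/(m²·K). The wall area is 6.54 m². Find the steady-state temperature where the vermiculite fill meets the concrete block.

Thermal resistances in series:
R_aluminium = L/(kA) = 0.0029/(213×6.54) = 2.082×10^-6 K/W
R_vermiculite fill = L/(kA) = 0.17/(0.0734×6.54) = 0.3541 K/W
R_concrete block = L/(kA) = 0.07/(0.874×6.54) = 0.01225 K/W
R_outer film = 1/(h_o·A) = 1/(6.66×6.54) = 0.02296 K/W
R_total = 0.3893 K/W;  Q = ΔT/R_total = 123/0.3893 = 315.9 W
T_interface = T_inner − Q·ΣR(inner→interface) = 148 − 316×0.3541

T ≈ 36.1 °C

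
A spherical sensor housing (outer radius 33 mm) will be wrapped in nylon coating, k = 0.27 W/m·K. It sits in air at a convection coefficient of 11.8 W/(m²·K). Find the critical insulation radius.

r_cr ≈ 45.8 mm

For a sphere r_cr = 2k/h = 2×0.27/11.8
r_cr = 45.8 mm; since the bare radius (33 mm) is below r_cr, adding a thin layer of insulation will *increase* heat loss.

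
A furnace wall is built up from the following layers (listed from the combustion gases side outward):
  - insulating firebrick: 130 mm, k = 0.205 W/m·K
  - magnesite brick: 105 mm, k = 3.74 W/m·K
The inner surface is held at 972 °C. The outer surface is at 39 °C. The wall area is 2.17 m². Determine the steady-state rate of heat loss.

Q ≈ 3060 W

Series thermal resistances:
R_insulating firebrick = L/(kA) = 0.13/(0.205×2.17) = 0.2922 K/W
R_magnesite brick = L/(kA) = 0.105/(3.74×2.17) = 0.01294 K/W
R_total = 0.3052 K/W
Q = ΔT / R_total = 933 / 0.3052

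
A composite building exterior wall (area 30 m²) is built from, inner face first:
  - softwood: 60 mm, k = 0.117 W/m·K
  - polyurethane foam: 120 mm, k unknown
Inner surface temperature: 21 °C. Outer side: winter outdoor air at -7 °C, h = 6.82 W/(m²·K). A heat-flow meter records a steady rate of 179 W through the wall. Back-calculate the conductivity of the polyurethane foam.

Treating each layer as a thermal resistance in series:
R_softwood = L/(kA) = 0.06/(0.117×30) = 0.01709 K/W
R_outer film = 1/(h_o·A) = 1/(6.82×30) = 0.004888 K/W
Sum of known resistances R_other = 0.02198 K/W
Total R = ΔT/Q = 28/179 = 0.1564 K/W
R_polyurethane foam = R_total − R_other = 0.1344 K/W
k = L/(R·A) = 0.12/(0.1344×30)

k ≈ 0.0298 W/(m·K)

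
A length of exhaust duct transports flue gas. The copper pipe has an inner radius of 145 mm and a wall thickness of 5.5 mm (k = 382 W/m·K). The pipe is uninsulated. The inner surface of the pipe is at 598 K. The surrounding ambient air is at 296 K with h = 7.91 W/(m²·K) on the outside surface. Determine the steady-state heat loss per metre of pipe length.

q′ ≈ 2260 W/m

Per-layer cylindrical resistances, series-summed:
R_copper pipe wall = ln(150.5/145)/(2π×382×1) = 1.551×10^-5 K/W
R_outer film = 1/(h_o·2πr_oL) = 1/(7.91×2π×0.1505×1) = 0.1337 K/W
R_total = 0.1337 K/W
Q = ΔT/R_total = 302/0.1337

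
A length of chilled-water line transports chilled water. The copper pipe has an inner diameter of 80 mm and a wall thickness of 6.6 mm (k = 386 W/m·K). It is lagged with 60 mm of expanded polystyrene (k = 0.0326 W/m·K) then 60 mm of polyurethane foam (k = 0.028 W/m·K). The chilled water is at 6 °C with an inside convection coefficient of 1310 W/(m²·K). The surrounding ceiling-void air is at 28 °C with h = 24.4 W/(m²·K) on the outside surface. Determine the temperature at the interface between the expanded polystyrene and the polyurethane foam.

T ≈ 19.4 °C

For a radial system each layer contributes R = ln(r_out/r_in)/(2πkL); films add R = 1/(hA).
R_inner film = 1/(h_i·2πr₁L) = 1/(1310×2π×0.04×1) = 0.003037 K/W
R_copper pipe wall = ln(46.6/40)/(2π×386×1) = 6.297×10^-5 K/W
R_expanded polystyrene = ln(106.6/46.6)/(2π×0.0326×1) = 4.04 K/W
R_polyurethane foam = ln(166.6/106.6)/(2π×0.028×1) = 2.538 K/W
R_outer film = 1/(h_o·2πr_oL) = 1/(24.4×2π×0.1666×1) = 0.03915 K/W
R_total = 6.62 K/W
Q = ΔT/R_total = 22/6.62
Q = 3.32 W/m
T_interface = T_inner + Q·ΣR(inner→interface) = 6 + 3.32×4.043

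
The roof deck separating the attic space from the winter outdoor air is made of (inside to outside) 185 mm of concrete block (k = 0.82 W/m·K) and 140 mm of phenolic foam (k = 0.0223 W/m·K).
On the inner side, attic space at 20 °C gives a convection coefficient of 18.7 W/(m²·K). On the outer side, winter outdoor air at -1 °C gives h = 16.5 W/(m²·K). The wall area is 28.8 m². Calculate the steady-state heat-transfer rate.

Treating each layer as a thermal resistance in series:
R_inner film = 1/(h_i·A) = 1/(18.7×28.8) = 0.001857 K/W
R_concrete block = L/(kA) = 0.185/(0.82×28.8) = 0.007834 K/W
R_phenolic foam = L/(kA) = 0.14/(0.0223×28.8) = 0.218 K/W
R_outer film = 1/(h_o·A) = 1/(16.5×28.8) = 0.002104 K/W
R_total = 0.2298 K/W
Q = ΔT / R_total = 21 / 0.2298

Q ≈ 91.4 W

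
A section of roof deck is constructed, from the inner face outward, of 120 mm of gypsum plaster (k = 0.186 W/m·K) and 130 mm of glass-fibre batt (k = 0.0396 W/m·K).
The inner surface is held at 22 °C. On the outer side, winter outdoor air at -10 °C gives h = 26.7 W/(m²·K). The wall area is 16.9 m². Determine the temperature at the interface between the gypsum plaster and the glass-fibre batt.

T ≈ 16.8 °C

Thermal resistances in series:
R_gypsum plaster = L/(kA) = 0.12/(0.186×16.9) = 0.03818 K/W
R_glass-fibre batt = L/(kA) = 0.13/(0.0396×16.9) = 0.1943 K/W
R_outer film = 1/(h_o·A) = 1/(26.7×16.9) = 0.002216 K/W
R_total = 0.2346 K/W;  Q = ΔT/R_total = 32/0.2346 = 136.4 W
T_interface = T_inner − Q·ΣR(inner→interface) = 22 − 136×0.03818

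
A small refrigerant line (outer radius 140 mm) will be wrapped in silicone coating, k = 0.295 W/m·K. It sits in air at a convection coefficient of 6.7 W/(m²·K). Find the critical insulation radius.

r_cr ≈ 44 mm

For a cylinder r_cr = k/h = 0.295/6.7
r_cr = 44 mm; since the bare radius (140 mm) is above r_cr, any added insulation will reduce heat loss.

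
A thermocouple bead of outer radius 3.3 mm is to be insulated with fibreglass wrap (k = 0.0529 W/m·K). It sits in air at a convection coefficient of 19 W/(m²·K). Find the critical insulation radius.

r_cr ≈ 5.57 mm

For a sphere r_cr = 2k/h = 2×0.0529/19
r_cr = 5.57 mm; since the bare radius (3.3 mm) is below r_cr, adding a thin layer of insulation will *increase* heat loss.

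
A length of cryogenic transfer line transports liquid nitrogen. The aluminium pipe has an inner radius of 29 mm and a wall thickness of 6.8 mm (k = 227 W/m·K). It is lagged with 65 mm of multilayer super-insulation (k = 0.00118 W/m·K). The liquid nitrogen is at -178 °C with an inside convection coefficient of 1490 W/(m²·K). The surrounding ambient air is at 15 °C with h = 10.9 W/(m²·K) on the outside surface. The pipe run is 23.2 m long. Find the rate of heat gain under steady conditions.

Radial resistances (cylindrical: R_cond = ln(r_o/r_i)/(2πkL), R_conv = 1/(h·2πrL)):
R_inner film = 1/(h_i·2πr₁L) = 1/(1490×2π×0.029×23.2) = 1.588×10^-4 K/W
R_aluminium pipe wall = ln(35.8/29)/(2π×227×23.2) = 6.366×10^-6 K/W
R_multilayer super-insulation = ln(100.8/35.8)/(2π×0.00118×23.2) = 6.018 K/W
R_outer film = 1/(h_o·2πr_oL) = 1/(10.9×2π×0.1008×23.2) = 0.006244 K/W
R_total = 6.025 K/W
Q = ΔT/R_total = 193/6.025

Q ≈ 32 W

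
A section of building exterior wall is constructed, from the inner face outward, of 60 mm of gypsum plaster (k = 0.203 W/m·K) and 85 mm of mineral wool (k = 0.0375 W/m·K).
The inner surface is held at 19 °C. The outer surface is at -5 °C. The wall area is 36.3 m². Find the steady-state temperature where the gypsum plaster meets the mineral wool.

Treating each layer as a thermal resistance in series:
R_gypsum plaster = L/(kA) = 0.06/(0.203×36.3) = 0.008142 K/W
R_mineral wool = L/(kA) = 0.085/(0.0375×36.3) = 0.06244 K/W
R_total = 0.07058 K/W;  Q = ΔT/R_total = 24/0.07058 = 340 W
T_interface = T_inner − Q·ΣR(inner→interface) = 19 − 340×0.008142

T ≈ 16.2 °C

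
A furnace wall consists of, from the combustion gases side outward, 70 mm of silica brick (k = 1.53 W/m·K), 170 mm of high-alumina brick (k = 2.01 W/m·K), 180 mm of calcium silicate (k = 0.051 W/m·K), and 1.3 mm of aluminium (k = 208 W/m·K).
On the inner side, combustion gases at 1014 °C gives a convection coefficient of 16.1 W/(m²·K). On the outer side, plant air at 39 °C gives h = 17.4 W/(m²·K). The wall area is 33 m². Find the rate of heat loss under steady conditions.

Thermal resistances in series:
R_inner film = 1/(h_i·A) = 1/(16.1×33) = 0.001882 K/W
R_silica brick = L/(kA) = 0.07/(1.53×33) = 0.001386 K/W
R_high-alumina brick = L/(kA) = 0.17/(2.01×33) = 0.002563 K/W
R_calcium silicate = L/(kA) = 0.18/(0.051×33) = 0.107 K/W
R_aluminium = L/(kA) = 0.0013/(208×33) = 1.894×10^-7 K/W
R_outer film = 1/(h_o·A) = 1/(17.4×33) = 0.001742 K/W
R_total = 0.1145 K/W
Q = ΔT / R_total = 975 / 0.1145

Q ≈ 8510 W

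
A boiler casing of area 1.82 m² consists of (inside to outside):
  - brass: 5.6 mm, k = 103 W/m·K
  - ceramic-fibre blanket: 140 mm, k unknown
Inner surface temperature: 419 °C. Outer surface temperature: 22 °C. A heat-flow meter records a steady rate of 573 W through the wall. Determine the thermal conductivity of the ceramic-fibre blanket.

k ≈ 0.111 W/(m·K)

Thermal resistances in series:
R_brass = L/(kA) = 0.0056/(103×1.82) = 2.987×10^-5 K/W
Sum of known resistances R_other = 2.987×10^-5 K/W
Total R = ΔT/Q = 397/573 = 0.6928 K/W
R_ceramic-fibre blanket = R_total − R_other = 0.6928 K/W
k = L/(R·A) = 0.14/(0.6928×1.82)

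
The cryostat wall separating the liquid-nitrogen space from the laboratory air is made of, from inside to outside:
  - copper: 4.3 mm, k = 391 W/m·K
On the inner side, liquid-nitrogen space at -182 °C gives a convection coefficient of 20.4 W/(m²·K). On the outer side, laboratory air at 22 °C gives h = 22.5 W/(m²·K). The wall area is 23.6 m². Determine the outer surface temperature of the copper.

Series thermal resistances:
R_inner film = 1/(h_i·A) = 1/(20.4×23.6) = 0.002077 K/W
R_copper = L/(kA) = 0.0043/(391×23.6) = 4.66×10^-7 K/W
R_outer film = 1/(h_o·A) = 1/(22.5×23.6) = 0.001883 K/W
R_total = 0.003961 K/W;  Q = ΔT/R_total = 204/0.003961 = 51500 W
T_interface = T_inner + Q·ΣR(inner→interface) = -182 + 51500×0.002078

T ≈ -75 °C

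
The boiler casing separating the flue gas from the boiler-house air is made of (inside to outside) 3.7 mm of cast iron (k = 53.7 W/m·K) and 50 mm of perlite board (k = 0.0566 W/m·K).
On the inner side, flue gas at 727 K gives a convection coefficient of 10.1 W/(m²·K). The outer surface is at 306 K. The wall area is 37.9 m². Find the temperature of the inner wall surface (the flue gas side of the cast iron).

T ≈ 685 K

Series thermal resistances:
R_inner film = 1/(h_i·A) = 1/(10.1×37.9) = 0.002612 K/W
R_cast iron = L/(kA) = 0.0037/(53.7×37.9) = 1.818×10^-6 K/W
R_perlite board = L/(kA) = 0.05/(0.0566×37.9) = 0.02331 K/W
R_total = 0.02592 K/W;  Q = ΔT/R_total = 421/0.02592 = 16240 W
T_interface = T_inner − Q·ΣR(inner→interface) = 727 − 16200×0.002612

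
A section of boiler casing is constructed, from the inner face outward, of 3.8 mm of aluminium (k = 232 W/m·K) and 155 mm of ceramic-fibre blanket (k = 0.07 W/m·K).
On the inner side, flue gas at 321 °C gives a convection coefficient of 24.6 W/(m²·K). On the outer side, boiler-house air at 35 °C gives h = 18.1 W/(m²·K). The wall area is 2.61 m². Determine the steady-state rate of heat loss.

Q ≈ 323 W

Using the resistance-network approach (series):
R_inner film = 1/(h_i·A) = 1/(24.6×2.61) = 0.01557 K/W
R_aluminium = L/(kA) = 0.0038/(232×2.61) = 6.276×10^-6 K/W
R_ceramic-fibre blanket = L/(kA) = 0.155/(0.07×2.61) = 0.8484 K/W
R_outer film = 1/(h_o·A) = 1/(18.1×2.61) = 0.02117 K/W
R_total = 0.8851 K/W
Q = ΔT / R_total = 286 / 0.8851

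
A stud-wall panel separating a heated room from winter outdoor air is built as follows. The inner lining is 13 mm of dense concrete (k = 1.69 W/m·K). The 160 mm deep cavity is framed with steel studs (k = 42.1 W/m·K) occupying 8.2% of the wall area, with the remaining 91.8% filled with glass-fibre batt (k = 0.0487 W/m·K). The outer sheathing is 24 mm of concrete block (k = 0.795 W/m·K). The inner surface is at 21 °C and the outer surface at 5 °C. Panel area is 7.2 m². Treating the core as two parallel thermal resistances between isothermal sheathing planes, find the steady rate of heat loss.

Sheathing layers in series; stud and cavity paths in parallel between them.
R_inner = 0.013/(1.69×7.2) = 0.001068 K/W
R_stud  = 0.16/(42.1×0.082×7.2) = 0.006437 K/W
R_cav   = 0.16/(0.0487×0.918×7.2) = 0.4971 K/W
1/R_core = 1/R_stud + 1/R_cav → R_core = 0.006355 K/W
R_outer = 0.024/(0.795×7.2) = 0.004193 K/W
R_total = 0.01162 K/W
Q = ΔT/R_total = 16/0.01162

Q ≈ 1380 W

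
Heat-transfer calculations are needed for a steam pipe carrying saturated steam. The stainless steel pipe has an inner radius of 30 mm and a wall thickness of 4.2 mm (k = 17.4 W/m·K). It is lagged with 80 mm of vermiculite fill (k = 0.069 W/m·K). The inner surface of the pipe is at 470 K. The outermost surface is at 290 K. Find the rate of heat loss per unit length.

q′ ≈ 64.7 W/m

Cylindrical conduction, so R = ln(r₂/r₁)/(2πkL) per layer, in series:
R_stainless steel pipe wall = ln(34.2/30)/(2π×17.4×1) = 0.001198 K/W
R_vermiculite fill = ln(114.2/34.2)/(2π×0.069×1) = 2.781 K/W
R_total = 2.782 K/W
Q = ΔT/R_total = 180/2.782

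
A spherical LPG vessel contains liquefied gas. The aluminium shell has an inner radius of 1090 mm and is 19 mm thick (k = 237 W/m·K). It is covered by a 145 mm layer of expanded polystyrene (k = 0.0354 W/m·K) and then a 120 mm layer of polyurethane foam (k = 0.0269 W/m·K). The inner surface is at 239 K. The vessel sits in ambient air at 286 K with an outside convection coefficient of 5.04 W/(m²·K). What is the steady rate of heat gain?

For a spherical shell R = (1/r₁ − 1/r₂)/(4πk); film R = 1/(h·4πr²). In series:
R_aluminium shell = (1/1.09 − 1/1.109)/(4π×237) = 5.278×10^-6 K/W
R_expanded polystyrene = (1/1.109 − 1/1.254)/(4π×0.0354) = 0.2344 K/W
R_polyurethane foam = (1/1.254 − 1/1.374)/(4π×0.0269) = 0.206 K/W
R_outer film = 1/(h·4πr_o²) = 1/(5.04×4π×1.374²) = 0.008363 K/W
R_total = 0.4488 K/W
Q = ΔT/R_total = 47/0.4488

Q ≈ 105 W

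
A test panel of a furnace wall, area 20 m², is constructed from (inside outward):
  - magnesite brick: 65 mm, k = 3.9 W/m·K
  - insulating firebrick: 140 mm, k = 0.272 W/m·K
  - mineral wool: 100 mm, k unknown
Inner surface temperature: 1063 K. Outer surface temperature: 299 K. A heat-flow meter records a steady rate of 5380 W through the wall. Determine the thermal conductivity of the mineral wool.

Series thermal resistances:
R_magnesite brick = L/(kA) = 0.065/(3.9×20) = 8.333×10^-4 K/W
R_insulating firebrick = L/(kA) = 0.14/(0.272×20) = 0.02574 K/W
Sum of known resistances R_other = 0.02657 K/W
Total R = ΔT/Q = 764/5380 = 0.142 K/W
R_mineral wool = R_total − R_other = 0.1154 K/W
k = L/(R·A) = 0.1/(0.1154×20)

k ≈ 0.0433 W/(m·K)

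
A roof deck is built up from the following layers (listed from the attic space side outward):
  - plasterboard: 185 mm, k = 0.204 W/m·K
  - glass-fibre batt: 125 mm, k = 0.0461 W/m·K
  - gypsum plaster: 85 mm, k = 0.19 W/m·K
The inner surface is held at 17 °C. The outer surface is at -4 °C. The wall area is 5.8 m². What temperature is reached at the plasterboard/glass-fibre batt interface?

T ≈ 12.3 °C

Series thermal resistances:
R_plasterboard = L/(kA) = 0.185/(0.204×5.8) = 0.1564 K/W
R_glass-fibre batt = L/(kA) = 0.125/(0.0461×5.8) = 0.4675 K/W
R_gypsum plaster = L/(kA) = 0.085/(0.19×5.8) = 0.07713 K/W
R_total = 0.701 K/W;  Q = ΔT/R_total = 21/0.701 = 29.96 W
T_interface = T_inner − Q·ΣR(inner→interface) = 17 − 30×0.1564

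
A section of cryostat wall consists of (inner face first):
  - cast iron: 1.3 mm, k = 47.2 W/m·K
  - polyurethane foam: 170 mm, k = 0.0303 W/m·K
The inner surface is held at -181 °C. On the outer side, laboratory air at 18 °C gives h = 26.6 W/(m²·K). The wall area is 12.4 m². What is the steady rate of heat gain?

Treating each layer as a thermal resistance in series:
R_cast iron = L/(kA) = 0.0013/(47.2×12.4) = 2.221×10^-6 K/W
R_polyurethane foam = L/(kA) = 0.17/(0.0303×12.4) = 0.4525 K/W
R_outer film = 1/(h_o·A) = 1/(26.6×12.4) = 0.003032 K/W
R_total = 0.4555 K/W
Q = ΔT / R_total = 199 / 0.4555

Q ≈ 437 W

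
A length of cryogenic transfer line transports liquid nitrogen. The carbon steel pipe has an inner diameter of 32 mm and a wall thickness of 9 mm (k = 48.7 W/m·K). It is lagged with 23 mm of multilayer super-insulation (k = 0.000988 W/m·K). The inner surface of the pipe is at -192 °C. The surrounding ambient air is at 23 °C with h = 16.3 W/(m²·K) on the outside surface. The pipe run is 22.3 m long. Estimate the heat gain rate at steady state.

Q ≈ 45.5 W

Cylindrical conduction, so R = ln(r₂/r₁)/(2πkL) per layer, in series:
R_carbon steel pipe wall = ln(25/16)/(2π×48.7×22.3) = 6.54×10^-5 K/W
R_multilayer super-insulation = ln(48/25)/(2π×0.000988×22.3) = 4.712 K/W
R_outer film = 1/(h_o·2πr_oL) = 1/(16.3×2π×0.048×22.3) = 0.009122 K/W
R_total = 4.721 K/W
Q = ΔT/R_total = 215/4.721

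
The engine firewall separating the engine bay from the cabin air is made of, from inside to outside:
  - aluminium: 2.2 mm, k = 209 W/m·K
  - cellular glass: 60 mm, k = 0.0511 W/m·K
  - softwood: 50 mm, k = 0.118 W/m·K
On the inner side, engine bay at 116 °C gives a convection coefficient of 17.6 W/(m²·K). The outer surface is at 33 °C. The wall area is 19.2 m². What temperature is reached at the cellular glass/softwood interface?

Treating each layer as a thermal resistance in series:
R_inner film = 1/(h_i·A) = 1/(17.6×19.2) = 0.002959 K/W
R_aluminium = L/(kA) = 0.0022/(209×19.2) = 5.482×10^-7 K/W
R_cellular glass = L/(kA) = 0.06/(0.0511×19.2) = 0.06115 K/W
R_softwood = L/(kA) = 0.05/(0.118×19.2) = 0.02207 K/W
R_total = 0.08618 K/W;  Q = ΔT/R_total = 83/0.08618 = 963.1 W
T_interface = T_inner − Q·ΣR(inner→interface) = 116 − 963×0.06411

T ≈ 54.3 °C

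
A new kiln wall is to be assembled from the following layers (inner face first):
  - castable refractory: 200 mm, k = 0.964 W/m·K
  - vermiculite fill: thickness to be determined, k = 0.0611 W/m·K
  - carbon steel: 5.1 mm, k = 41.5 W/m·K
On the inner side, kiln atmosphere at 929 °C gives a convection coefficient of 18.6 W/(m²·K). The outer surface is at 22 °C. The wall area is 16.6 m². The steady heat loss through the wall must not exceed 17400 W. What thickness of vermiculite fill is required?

Using the resistance-network approach (series):
R_inner film = 1/(h_i·A) = 1/(18.6×16.6) = 0.003239 K/W
R_castable refractory = L/(kA) = 0.2/(0.964×16.6) = 0.0125 K/W
R_carbon steel = L/(kA) = 0.0051/(41.5×16.6) = 7.403×10^-6 K/W
Sum of the known resistances R_other = 0.01574 K/W
Required total resistance R_tot = ΔT/Q_allow = 907/17400 = 0.05213 K/W
R_vermiculite fill = R_tot − R_other = 0.03638 K/W
L = R·k·A = 0.03638×0.0611×16.6

L ≈ 36.9 mm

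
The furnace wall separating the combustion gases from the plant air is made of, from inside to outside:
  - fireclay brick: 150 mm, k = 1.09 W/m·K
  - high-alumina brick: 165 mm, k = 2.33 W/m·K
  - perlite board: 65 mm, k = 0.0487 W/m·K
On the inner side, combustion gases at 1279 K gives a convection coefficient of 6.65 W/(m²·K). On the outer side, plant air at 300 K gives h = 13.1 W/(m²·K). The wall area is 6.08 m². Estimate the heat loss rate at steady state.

Q ≈ 3360 W

Thermal resistances in series:
R_inner film = 1/(h_i·A) = 1/(6.65×6.08) = 0.02473 K/W
R_fireclay brick = L/(kA) = 0.15/(1.09×6.08) = 0.02263 K/W
R_high-alumina brick = L/(kA) = 0.165/(2.33×6.08) = 0.01165 K/W
R_perlite board = L/(kA) = 0.065/(0.0487×6.08) = 0.2195 K/W
R_outer film = 1/(h_o·A) = 1/(13.1×6.08) = 0.01256 K/W
R_total = 0.2911 K/W
Q = ΔT / R_total = 979 / 0.2911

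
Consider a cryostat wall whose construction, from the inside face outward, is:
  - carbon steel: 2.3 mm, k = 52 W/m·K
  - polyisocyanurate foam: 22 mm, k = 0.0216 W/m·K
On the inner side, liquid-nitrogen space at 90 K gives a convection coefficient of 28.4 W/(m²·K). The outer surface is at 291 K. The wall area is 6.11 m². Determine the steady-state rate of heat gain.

Q ≈ 1170 W

Series thermal resistances:
R_inner film = 1/(h_i·A) = 1/(28.4×6.11) = 0.005763 K/W
R_carbon steel = L/(kA) = 0.0023/(52×6.11) = 7.239×10^-6 K/W
R_polyisocyanurate foam = L/(kA) = 0.022/(0.0216×6.11) = 0.1667 K/W
R_total = 0.1725 K/W
Q = ΔT / R_total = 201 / 0.1725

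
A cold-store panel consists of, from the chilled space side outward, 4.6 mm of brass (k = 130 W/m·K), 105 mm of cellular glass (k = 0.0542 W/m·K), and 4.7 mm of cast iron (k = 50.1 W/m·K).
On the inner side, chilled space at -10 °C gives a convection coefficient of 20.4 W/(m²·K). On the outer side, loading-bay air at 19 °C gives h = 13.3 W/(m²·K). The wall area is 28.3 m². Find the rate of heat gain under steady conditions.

Q ≈ 398 W

Series thermal resistances:
R_inner film = 1/(h_i·A) = 1/(20.4×28.3) = 0.001732 K/W
R_brass = L/(kA) = 0.0046/(130×28.3) = 1.25×10^-6 K/W
R_cellular glass = L/(kA) = 0.105/(0.0542×28.3) = 0.06845 K/W
R_cast iron = L/(kA) = 0.0047/(50.1×28.3) = 3.315×10^-6 K/W
R_outer film = 1/(h_o·A) = 1/(13.3×28.3) = 0.002657 K/W
R_total = 0.07285 K/W
Q = ΔT / R_total = 29 / 0.07285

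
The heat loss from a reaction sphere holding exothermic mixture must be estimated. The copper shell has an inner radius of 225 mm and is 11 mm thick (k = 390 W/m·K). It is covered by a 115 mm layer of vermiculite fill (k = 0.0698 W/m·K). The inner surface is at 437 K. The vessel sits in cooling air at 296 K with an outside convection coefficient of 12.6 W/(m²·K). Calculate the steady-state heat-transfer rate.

Radial (spherical) resistances in series:
R_copper shell = (1/0.225 − 1/0.236)/(4π×390) = 4.227×10^-5 K/W
R_vermiculite fill = (1/0.236 − 1/0.351)/(4π×0.0698) = 1.583 K/W
R_outer film = 1/(h·4πr_o²) = 1/(12.6×4π×0.351²) = 0.05126 K/W
R_total = 1.634 K/W
Q = ΔT/R_total = 141/1.634

Q ≈ 86.3 W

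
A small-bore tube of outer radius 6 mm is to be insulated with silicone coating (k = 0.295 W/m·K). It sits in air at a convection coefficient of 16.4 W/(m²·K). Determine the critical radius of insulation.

r_cr ≈ 18 mm

For a cylinder r_cr = k/h = 0.295/16.4
r_cr = 18 mm; since the bare radius (6 mm) is below r_cr, adding a thin layer of insulation will *increase* heat loss.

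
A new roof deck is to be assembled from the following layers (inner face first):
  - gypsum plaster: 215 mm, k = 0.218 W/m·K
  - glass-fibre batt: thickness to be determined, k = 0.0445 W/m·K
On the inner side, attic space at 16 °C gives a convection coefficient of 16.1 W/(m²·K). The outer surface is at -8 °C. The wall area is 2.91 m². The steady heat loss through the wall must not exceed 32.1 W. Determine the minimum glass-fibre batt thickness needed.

Thermal resistances in series:
R_inner film = 1/(h_i·A) = 1/(16.1×2.91) = 0.02134 K/W
R_gypsum plaster = L/(kA) = 0.215/(0.218×2.91) = 0.3389 K/W
Sum of the known resistances R_other = 0.3603 K/W
Required total resistance R_tot = ΔT/Q_allow = 24/32.1 = 0.7477 K/W
R_glass-fibre batt = R_tot − R_other = 0.3874 K/W
L = R·k·A = 0.3874×0.0445×2.91

L ≈ 50.2 mm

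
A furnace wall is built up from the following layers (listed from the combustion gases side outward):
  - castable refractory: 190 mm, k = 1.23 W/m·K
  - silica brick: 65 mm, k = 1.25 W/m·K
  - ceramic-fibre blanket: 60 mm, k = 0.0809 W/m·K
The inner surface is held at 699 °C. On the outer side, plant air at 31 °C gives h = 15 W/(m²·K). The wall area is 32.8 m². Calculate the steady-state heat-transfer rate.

Q ≈ 21600 W

Using the resistance-network approach (series):
R_castable refractory = L/(kA) = 0.19/(1.23×32.8) = 0.004709 K/W
R_silica brick = L/(kA) = 0.065/(1.25×32.8) = 0.001585 K/W
R_ceramic-fibre blanket = L/(kA) = 0.06/(0.0809×32.8) = 0.02261 K/W
R_outer film = 1/(h_o·A) = 1/(15×32.8) = 0.002033 K/W
R_total = 0.03094 K/W
Q = ΔT / R_total = 668 / 0.03094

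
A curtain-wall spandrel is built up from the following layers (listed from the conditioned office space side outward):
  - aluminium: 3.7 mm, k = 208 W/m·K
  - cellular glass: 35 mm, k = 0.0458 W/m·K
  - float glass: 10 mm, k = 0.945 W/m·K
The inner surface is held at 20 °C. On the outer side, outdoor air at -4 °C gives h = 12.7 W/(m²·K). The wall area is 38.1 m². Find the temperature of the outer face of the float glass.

T ≈ -1.79 °C

Model the wall as resistances in series:
R_aluminium = L/(kA) = 0.0037/(208×38.1) = 4.669×10^-7 K/W
R_cellular glass = L/(kA) = 0.035/(0.0458×38.1) = 0.02006 K/W
R_float glass = L/(kA) = 0.01/(0.945×38.1) = 2.777×10^-4 K/W
R_outer film = 1/(h_o·A) = 1/(12.7×38.1) = 0.002067 K/W
R_total = 0.0224 K/W;  Q = ΔT/R_total = 24/0.0224 = 1071 W
T_interface = T_inner − Q·ΣR(inner→interface) = 20 − 1070×0.02034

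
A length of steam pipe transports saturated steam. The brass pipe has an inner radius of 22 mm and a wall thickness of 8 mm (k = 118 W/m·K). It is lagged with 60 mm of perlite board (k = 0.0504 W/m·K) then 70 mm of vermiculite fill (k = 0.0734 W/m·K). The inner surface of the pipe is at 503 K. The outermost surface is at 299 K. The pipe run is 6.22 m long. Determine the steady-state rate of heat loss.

Q ≈ 269 W

For a radial system each layer contributes R = ln(r_out/r_in)/(2πkL); films add R = 1/(hA).
R_brass pipe wall = ln(30/22)/(2π×118×6.22) = 6.726×10^-5 K/W
R_perlite board = ln(90/30)/(2π×0.0504×6.22) = 0.5578 K/W
R_vermiculite fill = ln(160/90)/(2π×0.0734×6.22) = 0.2006 K/W
R_total = 0.7584 K/W
Q = ΔT/R_total = 204/0.7584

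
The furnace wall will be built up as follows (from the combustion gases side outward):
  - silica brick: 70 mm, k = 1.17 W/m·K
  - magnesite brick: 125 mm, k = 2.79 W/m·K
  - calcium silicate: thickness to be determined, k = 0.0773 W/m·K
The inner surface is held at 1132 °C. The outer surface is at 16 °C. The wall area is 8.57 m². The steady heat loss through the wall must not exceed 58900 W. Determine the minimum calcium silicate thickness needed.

L ≈ 4.46 mm

Thermal resistances in series:
R_silica brick = L/(kA) = 0.07/(1.17×8.57) = 0.006981 K/W
R_magnesite brick = L/(kA) = 0.125/(2.79×8.57) = 0.005228 K/W
Sum of the known resistances R_other = 0.01221 K/W
Required total resistance R_tot = ΔT/Q_allow = 1116/58900 = 0.01895 K/W
R_calcium silicate = R_tot − R_other = 0.006738 K/W
L = R·k·A = 0.006738×0.0773×8.57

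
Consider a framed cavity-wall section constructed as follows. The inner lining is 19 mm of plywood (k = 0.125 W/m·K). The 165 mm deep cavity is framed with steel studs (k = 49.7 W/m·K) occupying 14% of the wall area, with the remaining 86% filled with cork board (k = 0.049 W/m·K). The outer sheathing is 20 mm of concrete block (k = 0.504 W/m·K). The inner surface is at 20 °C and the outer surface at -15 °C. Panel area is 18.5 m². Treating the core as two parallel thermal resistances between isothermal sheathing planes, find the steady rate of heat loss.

Sheathing layers in series; stud and cavity paths in parallel between them.
R_inner = 0.019/(0.125×18.5) = 0.008216 K/W
R_stud  = 0.165/(49.7×0.14×18.5) = 0.001282 K/W
R_cav   = 0.165/(0.049×0.86×18.5) = 0.2116 K/W
1/R_core = 1/R_stud + 1/R_cav → R_core = 0.001274 K/W
R_outer = 0.02/(0.504×18.5) = 0.002145 K/W
R_total = 0.01164 K/W
Q = ΔT/R_total = 35/0.01164

Q ≈ 3010 W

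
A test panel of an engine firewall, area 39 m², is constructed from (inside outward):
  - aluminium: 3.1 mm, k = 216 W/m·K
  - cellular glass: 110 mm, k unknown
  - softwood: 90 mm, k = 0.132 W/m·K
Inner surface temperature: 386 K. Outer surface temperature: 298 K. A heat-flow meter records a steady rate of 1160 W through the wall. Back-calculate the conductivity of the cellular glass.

k ≈ 0.0483 W/(m·K)

Model the wall as resistances in series:
R_aluminium = L/(kA) = 0.0031/(216×39) = 3.68×10^-7 K/W
R_softwood = L/(kA) = 0.09/(0.132×39) = 0.01748 K/W
Sum of known resistances R_other = 0.01748 K/W
Total R = ΔT/Q = 88/1160 = 0.07586 K/W
R_cellular glass = R_total − R_other = 0.05838 K/W
k = L/(R·A) = 0.11/(0.05838×39)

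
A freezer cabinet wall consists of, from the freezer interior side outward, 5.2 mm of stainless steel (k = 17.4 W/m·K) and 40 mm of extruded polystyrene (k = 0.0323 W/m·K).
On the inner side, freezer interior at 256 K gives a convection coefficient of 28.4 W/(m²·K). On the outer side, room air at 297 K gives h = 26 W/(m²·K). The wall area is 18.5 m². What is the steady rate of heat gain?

Q ≈ 578 W

Thermal resistances in series:
R_inner film = 1/(h_i·A) = 1/(28.4×18.5) = 0.001903 K/W
R_stainless steel = L/(kA) = 0.0052/(17.4×18.5) = 1.615×10^-5 K/W
R_extruded polystyrene = L/(kA) = 0.04/(0.0323×18.5) = 0.06694 K/W
R_outer film = 1/(h_o·A) = 1/(26×18.5) = 0.002079 K/W
R_total = 0.07094 K/W
Q = ΔT / R_total = 41 / 0.07094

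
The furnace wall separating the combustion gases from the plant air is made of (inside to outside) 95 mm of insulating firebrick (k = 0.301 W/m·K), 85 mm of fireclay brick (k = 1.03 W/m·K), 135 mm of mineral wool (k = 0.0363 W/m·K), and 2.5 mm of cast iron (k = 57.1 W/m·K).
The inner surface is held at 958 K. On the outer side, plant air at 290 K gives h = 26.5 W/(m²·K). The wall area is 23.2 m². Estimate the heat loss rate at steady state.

Q ≈ 3730 W

Model the wall as resistances in series:
R_insulating firebrick = L/(kA) = 0.095/(0.301×23.2) = 0.0136 K/W
R_fireclay brick = L/(kA) = 0.085/(1.03×23.2) = 0.003557 K/W
R_mineral wool = L/(kA) = 0.135/(0.0363×23.2) = 0.1603 K/W
R_cast iron = L/(kA) = 0.0025/(57.1×23.2) = 1.887×10^-6 K/W
R_outer film = 1/(h_o·A) = 1/(26.5×23.2) = 0.001627 K/W
R_total = 0.1791 K/W
Q = ΔT / R_total = 668 / 0.1791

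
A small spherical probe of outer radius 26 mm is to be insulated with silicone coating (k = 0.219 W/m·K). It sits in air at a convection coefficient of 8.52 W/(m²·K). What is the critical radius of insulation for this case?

r_cr ≈ 51.4 mm

For a sphere r_cr = 2k/h = 2×0.219/8.52
r_cr = 51.4 mm; since the bare radius (26 mm) is below r_cr, adding a thin layer of insulation will *increase* heat loss.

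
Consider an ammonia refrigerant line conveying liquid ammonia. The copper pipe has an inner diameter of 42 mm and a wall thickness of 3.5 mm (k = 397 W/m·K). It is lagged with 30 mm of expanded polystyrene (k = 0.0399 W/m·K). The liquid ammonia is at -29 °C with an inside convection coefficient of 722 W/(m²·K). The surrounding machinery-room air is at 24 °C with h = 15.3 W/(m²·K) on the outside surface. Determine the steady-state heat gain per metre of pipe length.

Cylindrical conduction, so R = ln(r₂/r₁)/(2πkL) per layer, in series:
R_inner film = 1/(h_i·2πr₁L) = 1/(722×2π×0.021×1) = 0.0105 K/W
R_copper pipe wall = ln(24.5/21)/(2π×397×1) = 6.18×10^-5 K/W
R_expanded polystyrene = ln(54.5/24.5)/(2π×0.0399×1) = 3.189 K/W
R_outer film = 1/(h_o·2πr_oL) = 1/(15.3×2π×0.0545×1) = 0.1909 K/W
R_total = 3.391 K/W
Q = ΔT/R_total = 53/3.391

q′ ≈ 15.6 W/m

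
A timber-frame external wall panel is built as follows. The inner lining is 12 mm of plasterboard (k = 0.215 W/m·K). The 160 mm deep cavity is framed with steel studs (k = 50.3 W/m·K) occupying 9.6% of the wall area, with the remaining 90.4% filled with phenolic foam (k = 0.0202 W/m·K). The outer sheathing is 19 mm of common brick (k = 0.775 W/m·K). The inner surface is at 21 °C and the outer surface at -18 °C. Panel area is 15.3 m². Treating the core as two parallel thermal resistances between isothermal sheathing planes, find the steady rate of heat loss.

Q ≈ 5260 W

Sheathing layers in series; stud and cavity paths in parallel between them.
R_inner = 0.012/(0.215×15.3) = 0.003648 K/W
R_stud  = 0.16/(50.3×0.096×15.3) = 0.002166 K/W
R_cav   = 0.16/(0.0202×0.904×15.3) = 0.5727 K/W
1/R_core = 1/R_stud + 1/R_cav → R_core = 0.002157 K/W
R_outer = 0.019/(0.775×15.3) = 0.001602 K/W
R_total = 0.007408 K/W
Q = ΔT/R_total = 39/0.007408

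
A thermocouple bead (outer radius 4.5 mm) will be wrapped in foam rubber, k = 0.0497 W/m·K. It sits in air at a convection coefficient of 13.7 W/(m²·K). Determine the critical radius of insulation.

r_cr ≈ 7.26 mm

For a sphere r_cr = 2k/h = 2×0.0497/13.7
r_cr = 7.26 mm; since the bare radius (4.5 mm) is below r_cr, adding a thin layer of insulation will *increase* heat loss.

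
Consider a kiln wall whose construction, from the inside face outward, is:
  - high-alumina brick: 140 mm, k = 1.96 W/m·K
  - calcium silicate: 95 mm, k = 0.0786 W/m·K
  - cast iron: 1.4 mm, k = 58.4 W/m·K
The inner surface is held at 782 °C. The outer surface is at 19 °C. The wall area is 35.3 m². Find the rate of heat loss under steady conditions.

Q ≈ 21000 W

Model the wall as resistances in series:
R_high-alumina brick = L/(kA) = 0.14/(1.96×35.3) = 0.002023 K/W
R_calcium silicate = L/(kA) = 0.095/(0.0786×35.3) = 0.03424 K/W
R_cast iron = L/(kA) = 0.0014/(58.4×35.3) = 6.791×10^-7 K/W
R_total = 0.03626 K/W
Q = ΔT / R_total = 763 / 0.03626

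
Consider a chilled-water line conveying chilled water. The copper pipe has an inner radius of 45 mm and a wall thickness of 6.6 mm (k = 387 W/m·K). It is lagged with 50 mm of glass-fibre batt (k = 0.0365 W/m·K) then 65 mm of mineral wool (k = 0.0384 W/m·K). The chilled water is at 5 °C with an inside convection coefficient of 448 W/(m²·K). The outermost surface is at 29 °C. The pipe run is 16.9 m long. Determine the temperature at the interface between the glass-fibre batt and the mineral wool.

For a radial system each layer contributes R = ln(r_out/r_in)/(2πkL); films add R = 1/(hA).
R_inner film = 1/(h_i·2πr₁L) = 1/(448×2π×0.045×16.9) = 4.671×10^-4 K/W
R_copper pipe wall = ln(51.6/45)/(2π×387×16.9) = 3.33×10^-6 K/W
R_glass-fibre batt = ln(101.6/51.6)/(2π×0.0365×16.9) = 0.1748 K/W
R_mineral wool = ln(166.6/101.6)/(2π×0.0384×16.9) = 0.1213 K/W
R_total = 0.2966 K/W
Q = ΔT/R_total = 24/0.2966
Q = 80.9 W
T_interface = T_inner + Q·ΣR(inner→interface) = 5 + 80.9×0.1753

T ≈ 19.2 °C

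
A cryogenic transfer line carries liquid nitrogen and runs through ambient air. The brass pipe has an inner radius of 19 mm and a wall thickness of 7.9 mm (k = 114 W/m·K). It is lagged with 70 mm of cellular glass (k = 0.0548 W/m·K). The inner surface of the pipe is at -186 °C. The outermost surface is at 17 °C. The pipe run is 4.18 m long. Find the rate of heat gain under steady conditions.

Radial resistances (cylindrical: R_cond = ln(r_o/r_i)/(2πkL), R_conv = 1/(h·2πrL)):
R_brass pipe wall = ln(26.9/19)/(2π×114×4.18) = 1.161×10^-4 K/W
R_cellular glass = ln(96.9/26.9)/(2π×0.0548×4.18) = 0.8904 K/W
R_total = 0.8905 K/W
Q = ΔT/R_total = 203/0.8905

Q ≈ 228 W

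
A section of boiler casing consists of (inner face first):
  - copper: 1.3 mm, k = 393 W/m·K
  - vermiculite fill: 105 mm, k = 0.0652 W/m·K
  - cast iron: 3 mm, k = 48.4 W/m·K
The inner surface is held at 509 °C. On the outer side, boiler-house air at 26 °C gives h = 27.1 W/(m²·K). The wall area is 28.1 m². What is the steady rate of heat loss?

Q ≈ 8240 W

Thermal resistances in series:
R_copper = L/(kA) = 0.0013/(393×28.1) = 1.177×10^-7 K/W
R_vermiculite fill = L/(kA) = 0.105/(0.0652×28.1) = 0.05731 K/W
R_cast iron = L/(kA) = 0.003/(48.4×28.1) = 2.206×10^-6 K/W
R_outer film = 1/(h_o·A) = 1/(27.1×28.1) = 0.001313 K/W
R_total = 0.05863 K/W
Q = ΔT / R_total = 483 / 0.05863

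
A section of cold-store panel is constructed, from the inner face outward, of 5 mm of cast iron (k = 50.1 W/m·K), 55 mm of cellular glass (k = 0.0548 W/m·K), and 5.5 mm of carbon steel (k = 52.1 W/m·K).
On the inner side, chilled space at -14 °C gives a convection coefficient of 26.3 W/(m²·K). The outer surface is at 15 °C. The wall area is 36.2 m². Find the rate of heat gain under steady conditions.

Treating each layer as a thermal resistance in series:
R_inner film = 1/(h_i·A) = 1/(26.3×36.2) = 0.00105 K/W
R_cast iron = L/(kA) = 0.005/(50.1×36.2) = 2.757×10^-6 K/W
R_cellular glass = L/(kA) = 0.055/(0.0548×36.2) = 0.02773 K/W
R_carbon steel = L/(kA) = 0.0055/(52.1×36.2) = 2.916×10^-6 K/W
R_total = 0.02878 K/W
Q = ΔT / R_total = 29 / 0.02878

Q ≈ 1010 W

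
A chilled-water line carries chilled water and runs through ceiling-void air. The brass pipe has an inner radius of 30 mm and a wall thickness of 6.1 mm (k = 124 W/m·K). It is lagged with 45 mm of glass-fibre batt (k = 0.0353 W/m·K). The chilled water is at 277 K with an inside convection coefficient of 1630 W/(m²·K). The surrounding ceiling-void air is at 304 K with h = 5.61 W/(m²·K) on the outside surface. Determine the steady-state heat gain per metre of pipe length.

Treating each annulus and film as a series resistance:
R_inner film = 1/(h_i·2πr₁L) = 1/(1630×2π×0.03×1) = 0.003255 K/W
R_brass pipe wall = ln(36.1/30)/(2π×124×1) = 2.376×10^-4 K/W
R_glass-fibre batt = ln(81.1/36.1)/(2π×0.0353×1) = 3.649 K/W
R_outer film = 1/(h_o·2πr_oL) = 1/(5.61×2π×0.0811×1) = 0.3498 K/W
R_total = 4.003 K/W
Q = ΔT/R_total = 27/4.003

q′ ≈ 6.75 W/m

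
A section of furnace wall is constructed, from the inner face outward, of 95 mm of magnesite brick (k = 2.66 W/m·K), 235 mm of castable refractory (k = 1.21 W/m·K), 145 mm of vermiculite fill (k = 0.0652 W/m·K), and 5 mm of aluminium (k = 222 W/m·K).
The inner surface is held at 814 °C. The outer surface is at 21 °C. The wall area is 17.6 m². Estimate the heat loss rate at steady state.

Thermal resistances in series:
R_magnesite brick = L/(kA) = 0.095/(2.66×17.6) = 0.002029 K/W
R_castable refractory = L/(kA) = 0.235/(1.21×17.6) = 0.01103 K/W
R_vermiculite fill = L/(kA) = 0.145/(0.0652×17.6) = 0.1264 K/W
R_aluminium = L/(kA) = 0.005/(222×17.6) = 1.28×10^-6 K/W
R_total = 0.1394 K/W
Q = ΔT / R_total = 793 / 0.1394

Q ≈ 5690 W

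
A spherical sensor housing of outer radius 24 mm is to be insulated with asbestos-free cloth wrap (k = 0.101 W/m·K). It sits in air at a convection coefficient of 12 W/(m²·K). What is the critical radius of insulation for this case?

For a sphere r_cr = 2k/h = 2×0.101/12
r_cr = 16.8 mm; since the bare radius (24 mm) is above r_cr, any added insulation will reduce heat loss.

r_cr ≈ 16.8 mm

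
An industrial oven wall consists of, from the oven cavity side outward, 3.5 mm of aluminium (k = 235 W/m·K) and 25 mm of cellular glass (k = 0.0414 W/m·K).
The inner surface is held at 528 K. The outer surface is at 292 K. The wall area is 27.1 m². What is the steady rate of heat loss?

Q ≈ 10600 W

Series thermal resistances:
R_aluminium = L/(kA) = 0.0035/(235×27.1) = 5.496×10^-7 K/W
R_cellular glass = L/(kA) = 0.025/(0.0414×27.1) = 0.02228 K/W
R_total = 0.02228 K/W
Q = ΔT / R_total = 236 / 0.02228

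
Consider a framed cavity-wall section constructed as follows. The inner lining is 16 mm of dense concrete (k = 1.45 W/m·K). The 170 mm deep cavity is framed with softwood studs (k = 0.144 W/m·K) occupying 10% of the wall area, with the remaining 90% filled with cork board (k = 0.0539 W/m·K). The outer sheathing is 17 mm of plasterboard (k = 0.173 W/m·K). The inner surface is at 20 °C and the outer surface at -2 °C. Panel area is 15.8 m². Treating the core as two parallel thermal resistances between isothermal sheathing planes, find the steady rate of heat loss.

Sheathing layers in series; stud and cavity paths in parallel between them.
R_inner = 0.016/(1.45×15.8) = 6.984×10^-4 K/W
R_stud  = 0.17/(0.144×0.1×15.8) = 0.7472 K/W
R_cav   = 0.17/(0.0539×0.9×15.8) = 0.2218 K/W
1/R_core = 1/R_stud + 1/R_cav → R_core = 0.171 K/W
R_outer = 0.017/(0.173×15.8) = 0.006219 K/W
R_total = 0.1779 K/W
Q = ΔT/R_total = 22/0.1779

Q ≈ 124 W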